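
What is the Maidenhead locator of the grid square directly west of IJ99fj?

Longitude subsquare f = 5; −1 → 4 = e.
The latitude characters are unchanged.

IJ99ej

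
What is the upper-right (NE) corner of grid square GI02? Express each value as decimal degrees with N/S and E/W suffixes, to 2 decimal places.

Field G=6, I=8: +6·20° lon, +8·10° lat → SW at lon -60°, lat -10°.
Square 0, 2: +0·2° lon, +2·1° lat → SW at lon -60°, lat -8°.
Cell spans 2° lon × 1° lat. NE corner is SW corner plus one full cell.
latitude 7.00° S, longitude 58.00° W.

7.00° S, 58.00° W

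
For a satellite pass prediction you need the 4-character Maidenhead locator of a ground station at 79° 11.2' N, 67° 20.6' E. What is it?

MQ39

Shift to the Maidenhead origin (180°W, 90°S): lon 247.34, lat 169.19.
Field (20°×10°, letters A–R): 247.34/20 → 12 → M, 169.19/10 → 16 → Q; chars MQ.
Square (2°×1°, digits 0–9): 7.34/2 → 3, 9.19/1 → 9; chars 39.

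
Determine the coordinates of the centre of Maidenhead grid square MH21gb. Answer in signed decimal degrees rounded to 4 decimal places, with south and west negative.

-18.9375, 64.5417

Field M=12, H=7: +12·20° lon, +7·10° lat → SW at lon 60°, lat -20°.
Square 2, 1: +2·2° lon, +1·1° lat → SW at lon 64°, lat -19°.
Subsquare g=6, b=1: +6·0.0833333° lon, +1·0.0416667° lat → SW at lon 64.5°, lat -18.9583°.
Cell spans 0.0833333° lon × 0.0416667° lat. Centre is SW corner plus half of each.
latitude -18.9375, longitude 64.5417.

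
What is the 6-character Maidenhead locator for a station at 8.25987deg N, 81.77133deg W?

EJ98cg

Add 180° to longitude and 90° to latitude: 98.2287, 98.2599.
Field: 98.2287/20 → 4 → E, 98.2599/10 → 9 → J; chars EJ.
Square: 18.2287/2 → 9, 8.2599/1 → 8; chars 98.
Subsquare: 0.2287/0.0833333 → 2 → c, 0.2599/0.0416667 → 6 → g; chars cg.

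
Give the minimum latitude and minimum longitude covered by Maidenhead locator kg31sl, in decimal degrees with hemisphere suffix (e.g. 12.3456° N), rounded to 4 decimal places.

28.5417° S, 27.5000° E

Field K=10, G=6: +10·20° lon, +6·10° lat → SW at lon 20°, lat -30°.
Square 3, 1: +3·2° lon, +1·1° lat → SW at lon 26°, lat -29°.
Subsquare s=18, l=11: +18·0.0833333° lon, +11·0.0416667° lat → SW at lon 27.5°, lat -28.5417°.
latitude 28.5417° S, longitude 27.5000° E.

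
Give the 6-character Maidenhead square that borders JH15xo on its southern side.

JH15xn

Latitude subsquare o = 14; −1 → 13 = n.
The longitude characters are unchanged.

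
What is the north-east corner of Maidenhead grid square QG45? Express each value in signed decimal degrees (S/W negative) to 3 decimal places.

-24.000, 150.000

Field Q=16, G=6: +16·20° lon, +6·10° lat → SW at lon 140°, lat -30°.
Square 4, 5: +4·2° lon, +5·1° lat → SW at lon 148°, lat -25°.
Cell spans 2° lon × 1° lat. NE corner is SW corner plus one full cell.
latitude -24.000, longitude 150.000.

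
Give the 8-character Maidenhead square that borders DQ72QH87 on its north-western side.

DQ72qh78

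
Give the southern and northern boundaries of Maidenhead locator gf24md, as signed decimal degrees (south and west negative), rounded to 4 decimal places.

-35.8750, -35.8333

Field G=6, F=5: +6·20° lon, +5·10° lat → SW at lon -60°, lat -40°.
Square 2, 4: +2·2° lon, +4·1° lat → SW at lon -56°, lat -36°.
Subsquare m=12, d=3: +12·0.0833333° lon, +3·0.0416667° lat → SW at lon -55°, lat -35.875°.
Cell spans 0.0833333° lon × 0.0416667° lat.
south -35.8750, north -35.8333.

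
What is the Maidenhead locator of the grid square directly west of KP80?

KP70

Longitude square 8; −1 → 7.
The latitude characters are unchanged.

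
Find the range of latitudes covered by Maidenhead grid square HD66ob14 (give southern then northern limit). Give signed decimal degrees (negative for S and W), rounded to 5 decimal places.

Field H=7, D=3: +7·20° lon, +3·10° lat → SW at lon -40°, lat -60°.
Square 6, 6: +6·2° lon, +6·1° lat → SW at lon -28°, lat -54°.
Subsquare o=14, b=1: +14·0.0833333° lon, +1·0.0416667° lat → SW at lon -26.8333°, lat -53.9583°.
Extended square 1, 4: +1·0.00833333° lon, +4·0.00416667° lat → SW at lon -26.825°, lat -53.9417°.
Cell spans 0.00833333° lon × 0.00416667° lat.
south -53.94167, north -53.93750.

-53.94167, -53.93750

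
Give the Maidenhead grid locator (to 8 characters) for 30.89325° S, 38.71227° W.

HF09pc45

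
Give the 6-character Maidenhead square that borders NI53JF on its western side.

NI53if

Longitude subsquare j = 9; −1 → 8 = i.
The latitude characters are unchanged.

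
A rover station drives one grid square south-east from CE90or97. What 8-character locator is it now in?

Longitude extended square 9; +1 → 10, wraps to 0, carry into subsquare.
Longitude subsquare o = 14; +1 → 15 = p.
Latitude extended square 7; −1 → 6.

CE90pr06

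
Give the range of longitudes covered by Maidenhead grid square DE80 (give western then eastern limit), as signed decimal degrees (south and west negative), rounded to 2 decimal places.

Field D=3, E=4: +3·20° lon, +4·10° lat → SW at lon -120°, lat -50°.
Square 8, 0: +8·2° lon, +0·1° lat → SW at lon -104°, lat -50°.
Cell spans 2° lon × 1° lat.
west -104.00, east -102.00.

-104.00, -102.00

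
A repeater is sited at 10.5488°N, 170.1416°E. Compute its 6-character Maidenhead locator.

RK50bn

Shift to the Maidenhead origin (180°W, 90°S): lon 350.1416, lat 100.5488.
Field: 350.1416/20 → 17 → R, 100.5488/10 → 10 → K; chars RK.
Square: 10.1416/2 → 5, 0.5488/1 → 0; chars 50.
Subsquare: 0.1416/0.0833333 → 1 → b, 0.5488/0.0416667 → 13 → n; chars bn.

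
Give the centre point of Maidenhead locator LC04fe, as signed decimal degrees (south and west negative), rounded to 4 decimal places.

Field L=11, C=2: +11·20° lon, +2·10° lat → SW at lon 40°, lat -70°.
Square 0, 4: +0·2° lon, +4·1° lat → SW at lon 40°, lat -66°.
Subsquare f=5, e=4: +5·0.0833333° lon, +4·0.0416667° lat → SW at lon 40.4167°, lat -65.8333°.
Cell spans 0.0833333° lon × 0.0416667° lat. Centre is SW corner plus half of each.
latitude -65.8125, longitude 40.4583.

-65.8125, 40.4583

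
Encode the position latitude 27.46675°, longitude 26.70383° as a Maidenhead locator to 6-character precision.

Offset from 180°W / 90°S: lon 206.7038°, lat 117.4668°.
Field: lon ⌊206.7038/20⌋ = 10 → K; lat ⌊117.4668/10⌋ = 11 → L.
Square: lon ⌊6.7038/2⌋ = 3; lat ⌊7.4668/1⌋ = 7.
Subsquare: lon ⌊0.7038/0.0833333⌋ = 8 → i; lat ⌊0.4668/0.0416667⌋ = 11 → l.

KL37il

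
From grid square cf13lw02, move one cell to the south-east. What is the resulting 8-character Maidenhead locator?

CF13lw11

Longitude extended square 0; +1 → 1.
Latitude extended square 2; −1 → 1.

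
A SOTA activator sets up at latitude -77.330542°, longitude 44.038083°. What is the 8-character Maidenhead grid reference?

LB22aq40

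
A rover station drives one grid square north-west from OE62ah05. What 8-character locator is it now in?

OE52xh96

Longitude extended square 0; −1 → -1, wraps to 9, carry into subsquare.
Longitude subsquare a = 0; −1 → -1, wraps to 23 = x, carry into square.
Longitude square 6; −1 → 5.
Latitude extended square 5; +1 → 6.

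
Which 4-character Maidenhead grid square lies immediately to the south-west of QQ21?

QQ10

Longitude square 2; −1 → 1.
Latitude square 1; −1 → 0.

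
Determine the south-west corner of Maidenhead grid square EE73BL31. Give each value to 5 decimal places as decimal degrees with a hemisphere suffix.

46.53750° S, 85.89167° W

Field E=4, E=4: +4·20° lon, +4·10° lat → SW at lon -100°, lat -50°.
Square 7, 3: +7·2° lon, +3·1° lat → SW at lon -86°, lat -47°.
Subsquare b=1, l=11: +1·0.0833333° lon, +11·0.0416667° lat → SW at lon -85.9167°, lat -46.5417°.
Extended square 3, 1: +3·0.00833333° lon, +1·0.00416667° lat → SW at lon -85.8917°, lat -46.5375°.
latitude 46.53750° S, longitude 85.89167° W.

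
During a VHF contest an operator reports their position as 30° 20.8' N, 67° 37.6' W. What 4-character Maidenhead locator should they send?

Add 180° to longitude and 90° to latitude: 112.37, 120.35.
Field: lon ⌊112.37/20⌋ = 5 → F; lat ⌊120.35/10⌋ = 12 → M.
Square: lon ⌊12.37/2⌋ = 6; lat ⌊0.35/1⌋ = 0.

FM60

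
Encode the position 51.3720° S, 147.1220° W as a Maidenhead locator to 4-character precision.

BD68

Add 180° to longitude and 90° to latitude: 32.88, 38.63.
Field: lon ⌊32.88/20⌋ = 1 → B; lat ⌊38.63/10⌋ = 3 → D.
Square: lon ⌊12.88/2⌋ = 6; lat ⌊8.63/1⌋ = 8.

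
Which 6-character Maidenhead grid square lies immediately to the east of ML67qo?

ML67ro

Longitude subsquare q = 16; +1 → 17 = r.
The latitude characters are unchanged.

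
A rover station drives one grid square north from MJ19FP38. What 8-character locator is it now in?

Latitude extended square 8; +1 → 9.
The longitude characters are unchanged.

MJ19fp39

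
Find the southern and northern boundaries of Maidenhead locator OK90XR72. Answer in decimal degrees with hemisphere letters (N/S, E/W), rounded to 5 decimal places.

10.71667° N, 10.72083° N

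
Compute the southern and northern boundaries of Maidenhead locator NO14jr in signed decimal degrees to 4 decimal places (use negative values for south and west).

54.7083, 54.7500

Field N=13, O=14: +13·20° lon, +14·10° lat → SW at lon 80°, lat 50°.
Square 1, 4: +1·2° lon, +4·1° lat → SW at lon 82°, lat 54°.
Subsquare j=9, r=17: +9·0.0833333° lon, +17·0.0416667° lat → SW at lon 82.75°, lat 54.7083°.
Cell spans 0.0833333° lon × 0.0416667° lat.
south 54.7083, north 54.7500.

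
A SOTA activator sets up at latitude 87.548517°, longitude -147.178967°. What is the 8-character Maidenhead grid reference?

BR67jn81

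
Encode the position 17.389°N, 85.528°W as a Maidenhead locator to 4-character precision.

EK77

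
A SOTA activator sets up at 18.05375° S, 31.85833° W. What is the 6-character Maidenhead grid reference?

HH41bw

Add 180° to longitude and 90° to latitude: 148.1417, 71.9462.
Field: 148.1417/20 → 7 → H, 71.9462/10 → 7 → H; chars HH.
Square: 8.1417/2 → 4, 1.9462/1 → 1; chars 41.
Subsquare: 0.1417/0.0833333 → 1 → b, 0.9462/0.0416667 → 22 → w; chars bw.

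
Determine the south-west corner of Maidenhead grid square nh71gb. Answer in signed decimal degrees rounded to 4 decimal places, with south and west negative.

Field N=13, H=7: +13·20° lon, +7·10° lat → SW at lon 80°, lat -20°.
Square 7, 1: +7·2° lon, +1·1° lat → SW at lon 94°, lat -19°.
Subsquare g=6, b=1: +6·0.0833333° lon, +1·0.0416667° lat → SW at lon 94.5°, lat -18.9583°.
latitude -18.9583, longitude 94.5000.

-18.9583, 94.5000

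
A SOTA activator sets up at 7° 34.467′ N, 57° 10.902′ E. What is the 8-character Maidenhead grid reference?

LJ87on17

Offset from 180°W / 90°S: lon 237.18170°, lat 97.57445°.
Field: lon ⌊237.18170/20⌋ = 11 → L; lat ⌊97.57445/10⌋ = 9 → J.
Square: lon ⌊17.18170/2⌋ = 8; lat ⌊7.57445/1⌋ = 7.
Subsquare: lon ⌊1.18170/0.0833333⌋ = 14 → o; lat ⌊0.57445/0.0416667⌋ = 13 → n.
Extended square: lon ⌊0.01503/0.00833333⌋ = 1; lat ⌊0.03278/0.00416667⌋ = 7.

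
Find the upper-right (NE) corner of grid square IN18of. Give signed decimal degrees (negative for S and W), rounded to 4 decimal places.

48.2500, -16.7500

Field I=8, N=13: +8·20° lon, +13·10° lat → SW at lon -20°, lat 40°.
Square 1, 8: +1·2° lon, +8·1° lat → SW at lon -18°, lat 48°.
Subsquare o=14, f=5: +14·0.0833333° lon, +5·0.0416667° lat → SW at lon -16.8333°, lat 48.2083°.
Cell spans 0.0833333° lon × 0.0416667° lat. NE corner is SW corner plus one full cell.
latitude 48.2500, longitude -16.7500.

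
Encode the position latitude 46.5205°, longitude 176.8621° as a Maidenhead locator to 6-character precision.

RN86km

Add 180° to longitude and 90° to latitude: 356.8621, 136.5205.
Field: 356.8621/20 → 17 → R, 136.5205/10 → 13 → N; chars RN.
Square: 16.8621/2 → 8, 6.5205/1 → 6; chars 86.
Subsquare: 0.8621/0.0833333 → 10 → k, 0.5205/0.0416667 → 12 → m; chars km.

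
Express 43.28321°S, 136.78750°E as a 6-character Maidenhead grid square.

PE86jr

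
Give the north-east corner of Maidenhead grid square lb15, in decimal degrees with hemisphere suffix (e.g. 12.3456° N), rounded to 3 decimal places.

74.000° S, 44.000° E

Field L=11, B=1: +11·20° lon, +1·10° lat → SW at lon 40°, lat -80°.
Square 1, 5: +1·2° lon, +5·1° lat → SW at lon 42°, lat -75°.
Cell spans 2° lon × 1° lat. NE corner is SW corner plus one full cell.
latitude 74.000° S, longitude 44.000° E.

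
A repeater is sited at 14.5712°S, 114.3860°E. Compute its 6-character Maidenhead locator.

OH75ek

Shift to the Maidenhead origin (180°W, 90°S): lon 294.3860, lat 75.4288.
Field: lon ⌊294.3860/20⌋ = 14 → O; lat ⌊75.4288/10⌋ = 7 → H.
Square: lon ⌊14.3860/2⌋ = 7; lat ⌊5.4288/1⌋ = 5.
Subsquare: lon ⌊0.3860/0.0833333⌋ = 4 → e; lat ⌊0.4288/0.0416667⌋ = 10 → k.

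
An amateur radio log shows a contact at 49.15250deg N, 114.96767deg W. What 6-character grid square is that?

DN29md

Offset from 180°W / 90°S: lon 65.0323°, lat 139.1525°.
Field: 65.0323/20 → 3 → D, 139.1525/10 → 13 → N; chars DN.
Square: 5.0323/2 → 2, 9.1525/1 → 9; chars 29.
Subsquare: 1.0323/0.0833333 → 12 → m, 0.1525/0.0416667 → 3 → d; chars md.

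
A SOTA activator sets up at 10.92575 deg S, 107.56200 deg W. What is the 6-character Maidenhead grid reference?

DH69fb

Add 180° to longitude and 90° to latitude: 72.4380, 79.0743.
Field: lon ⌊72.4380/20⌋ = 3 → D; lat ⌊79.0743/10⌋ = 7 → H.
Square: lon ⌊12.4380/2⌋ = 6; lat ⌊9.0743/1⌋ = 9.
Subsquare: lon ⌊0.4380/0.0833333⌋ = 5 → f; lat ⌊0.0743/0.0416667⌋ = 1 → b.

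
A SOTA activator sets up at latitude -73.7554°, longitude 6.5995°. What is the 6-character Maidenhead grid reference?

Shift to the Maidenhead origin (180°W, 90°S): lon 186.5995, lat 16.2446.
Field (20°×10°, letters A–R): 186.5995/20 → 9 → J, 16.2446/10 → 1 → B; chars JB.
Square (2°×1°, digits 0–9): 6.5995/2 → 3, 6.2446/1 → 6; chars 36.
Subsquare (5′×2.5′, letters a–x): 0.5995/0.0833333 → 7 → h, 0.2446/0.0416667 → 5 → f; chars hf.

JB36hf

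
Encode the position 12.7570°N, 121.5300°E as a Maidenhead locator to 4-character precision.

PK02

Add 180° to longitude and 90° to latitude: 301.53, 102.76.
Field: 301.53/20 → 15 → P, 102.76/10 → 10 → K; chars PK.
Square: 1.53/2 → 0, 2.76/1 → 2; chars 02.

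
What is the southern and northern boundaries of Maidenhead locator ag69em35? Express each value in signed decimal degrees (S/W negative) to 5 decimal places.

-20.47917, -20.47500

Field A=0, G=6: +0·20° lon, +6·10° lat → SW at lon -180°, lat -30°.
Square 6, 9: +6·2° lon, +9·1° lat → SW at lon -168°, lat -21°.
Subsquare e=4, m=12: +4·0.0833333° lon, +12·0.0416667° lat → SW at lon -167.667°, lat -20.5°.
Extended square 3, 5: +3·0.00833333° lon, +5·0.00416667° lat → SW at lon -167.642°, lat -20.4792°.
Cell spans 0.00833333° lon × 0.00416667° lat.
south -20.47917, north -20.47500.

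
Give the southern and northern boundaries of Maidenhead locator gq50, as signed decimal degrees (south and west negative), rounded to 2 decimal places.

70.00, 71.00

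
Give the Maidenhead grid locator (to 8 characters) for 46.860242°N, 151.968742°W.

Offset from 180°W / 90°S: lon 28.03126°, lat 136.86024°.
Field (20°×10°, letters A–R): 28.03126/20 → 1 → B, 136.86024/10 → 13 → N; chars BN.
Square (2°×1°, digits 0–9): 8.03126/2 → 4, 6.86024/1 → 6; chars 46.
Subsquare (5′×2.5′, letters a–x): 0.03126/0.0833333 → 0 → a, 0.86024/0.0416667 → 20 → u; chars au.
Extended square (30″×15″, digits 0–9): 0.03126/0.00833333 → 3, 0.02691/0.00416667 → 6; chars 36.

BN46au36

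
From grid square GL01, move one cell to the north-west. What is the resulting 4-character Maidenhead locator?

FL92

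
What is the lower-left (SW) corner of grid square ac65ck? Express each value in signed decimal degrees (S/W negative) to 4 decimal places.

Field A=0, C=2: +0·20° lon, +2·10° lat → SW at lon -180°, lat -70°.
Square 6, 5: +6·2° lon, +5·1° lat → SW at lon -168°, lat -65°.
Subsquare c=2, k=10: +2·0.0833333° lon, +10·0.0416667° lat → SW at lon -167.833°, lat -64.5833°.
latitude -64.5833, longitude -167.8333.

-64.5833, -167.8333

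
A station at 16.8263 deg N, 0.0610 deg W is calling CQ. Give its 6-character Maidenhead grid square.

IK96xt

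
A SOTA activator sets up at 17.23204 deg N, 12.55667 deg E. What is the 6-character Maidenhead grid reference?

JK67gf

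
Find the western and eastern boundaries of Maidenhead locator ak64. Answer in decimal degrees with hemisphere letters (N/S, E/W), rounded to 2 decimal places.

168.00° W, 166.00° W

Field A=0, K=10: +0·20° lon, +10·10° lat → SW at lon -180°, lat 10°.
Square 6, 4: +6·2° lon, +4·1° lat → SW at lon -168°, lat 14°.
Cell spans 2° lon × 1° lat.
west 168.00° W, east 166.00° W.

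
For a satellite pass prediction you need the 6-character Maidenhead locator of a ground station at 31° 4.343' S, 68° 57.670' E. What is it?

MF48lw

Shift to the Maidenhead origin (180°W, 90°S): lon 248.9612, lat 58.9276.
Field: 248.9612/20 → 12 → M, 58.9276/10 → 5 → F; chars MF.
Square: 8.9612/2 → 4, 8.9276/1 → 8; chars 48.
Subsquare: 0.9612/0.0833333 → 11 → l, 0.9276/0.0416667 → 22 → w; chars lw.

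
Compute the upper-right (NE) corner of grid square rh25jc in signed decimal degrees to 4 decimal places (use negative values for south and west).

Field R=17, H=7: +17·20° lon, +7·10° lat → SW at lon 160°, lat -20°.
Square 2, 5: +2·2° lon, +5·1° lat → SW at lon 164°, lat -15°.
Subsquare j=9, c=2: +9·0.0833333° lon, +2·0.0416667° lat → SW at lon 164.75°, lat -14.9167°.
Cell spans 0.0833333° lon × 0.0416667° lat. NE corner is SW corner plus one full cell.
latitude -14.8750, longitude 164.8333.

-14.8750, 164.8333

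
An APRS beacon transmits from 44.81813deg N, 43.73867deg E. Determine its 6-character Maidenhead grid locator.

LN14ut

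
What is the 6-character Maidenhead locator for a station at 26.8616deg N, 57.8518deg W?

Add 180° to longitude and 90° to latitude: 122.1482, 116.8616.
Field (20°×10°, letters A–R): 122.1482/20 → 6 → G, 116.8616/10 → 11 → L; chars GL.
Square (2°×1°, digits 0–9): 2.1482/2 → 1, 6.8616/1 → 6; chars 16.
Subsquare (5′×2.5′, letters a–x): 0.1482/0.0833333 → 1 → b, 0.8616/0.0416667 → 20 → u; chars bu.

GL16bu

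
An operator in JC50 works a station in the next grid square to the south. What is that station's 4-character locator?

Latitude square 0; −1 → -1, wraps to 9, carry into field.
Latitude field C = 2; −1 → 1 = B.
The longitude characters are unchanged.

JB59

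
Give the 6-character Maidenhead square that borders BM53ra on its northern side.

BM53rb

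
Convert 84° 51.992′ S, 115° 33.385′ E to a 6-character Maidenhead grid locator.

OA75sd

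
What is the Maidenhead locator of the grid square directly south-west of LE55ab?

Longitude subsquare a = 0; −1 → -1, wraps to 23 = x, carry into square.
Longitude square 5; −1 → 4.
Latitude subsquare b = 1; −1 → 0 = a.

LE45xa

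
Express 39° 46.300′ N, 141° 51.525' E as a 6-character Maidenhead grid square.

QM09ws

Add 180° to longitude and 90° to latitude: 321.8587, 129.7717.
Field: 321.8587/20 → 16 → Q, 129.7717/10 → 12 → M; chars QM.
Square: 1.8587/2 → 0, 9.7717/1 → 9; chars 09.
Subsquare: 1.8587/0.0833333 → 22 → w, 0.7717/0.0416667 → 18 → s; chars ws.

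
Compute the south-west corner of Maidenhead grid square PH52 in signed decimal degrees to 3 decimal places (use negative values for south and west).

-18.000, 130.000

Field P=15, H=7: +15·20° lon, +7·10° lat → SW at lon 120°, lat -20°.
Square 5, 2: +5·2° lon, +2·1° lat → SW at lon 130°, lat -18°.
latitude -18.000, longitude 130.000.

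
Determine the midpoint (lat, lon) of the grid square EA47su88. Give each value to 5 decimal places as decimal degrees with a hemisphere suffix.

82.13125° S, 90.42917° W

Field E=4, A=0: +4·20° lon, +0·10° lat → SW at lon -100°, lat -90°.
Square 4, 7: +4·2° lon, +7·1° lat → SW at lon -92°, lat -83°.
Subsquare s=18, u=20: +18·0.0833333° lon, +20·0.0416667° lat → SW at lon -90.5°, lat -82.1667°.
Extended square 8, 8: +8·0.00833333° lon, +8·0.00416667° lat → SW at lon -90.4333°, lat -82.1333°.
Cell spans 0.00833333° lon × 0.00416667° lat. Centre is SW corner plus half of each.
latitude 82.13125° S, longitude 90.42917° W.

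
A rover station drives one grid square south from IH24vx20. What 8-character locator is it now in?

IH24vw29

Latitude extended square 0; −1 → -1, wraps to 9, carry into subsquare.
Latitude subsquare x = 23; −1 → 22 = w.
The longitude characters are unchanged.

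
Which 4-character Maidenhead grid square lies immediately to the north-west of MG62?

MG53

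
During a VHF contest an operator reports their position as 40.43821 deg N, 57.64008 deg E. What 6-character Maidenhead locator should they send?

Add 180° to longitude and 90° to latitude: 237.6401, 130.4382.
Field (20°×10°, letters A–R): 237.6401/20 → 11 → L, 130.4382/10 → 13 → N; chars LN.
Square (2°×1°, digits 0–9): 17.6401/2 → 8, 0.4382/1 → 0; chars 80.
Subsquare (5′×2.5′, letters a–x): 1.6401/0.0833333 → 19 → t, 0.4382/0.0416667 → 10 → k; chars tk.

LN80tk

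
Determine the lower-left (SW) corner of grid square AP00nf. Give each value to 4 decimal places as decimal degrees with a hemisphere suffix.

Field A=0, P=15: +0·20° lon, +15·10° lat → SW at lon -180°, lat 60°.
Square 0, 0: +0·2° lon, +0·1° lat → SW at lon -180°, lat 60°.
Subsquare n=13, f=5: +13·0.0833333° lon, +5·0.0416667° lat → SW at lon -178.917°, lat 60.2083°.
latitude 60.2083° N, longitude 178.9167° W.

60.2083° N, 178.9167° W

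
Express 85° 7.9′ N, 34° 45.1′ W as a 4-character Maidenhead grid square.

Shift to the Maidenhead origin (180°W, 90°S): lon 145.25, lat 175.13.
Field: 145.25/20 → 7 → H, 175.13/10 → 17 → R; chars HR.
Square: 5.25/2 → 2, 5.13/1 → 5; chars 25.

HR25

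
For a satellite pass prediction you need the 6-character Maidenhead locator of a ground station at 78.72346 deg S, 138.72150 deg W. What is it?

Add 180° to longitude and 90° to latitude: 41.2785, 11.2765.
Field: lon ⌊41.2785/20⌋ = 2 → C; lat ⌊11.2765/10⌋ = 1 → B.
Square: lon ⌊1.2785/2⌋ = 0; lat ⌊1.2765/1⌋ = 1.
Subsquare: lon ⌊1.2785/0.0833333⌋ = 15 → p; lat ⌊0.2765/0.0416667⌋ = 6 → g.

CB01pg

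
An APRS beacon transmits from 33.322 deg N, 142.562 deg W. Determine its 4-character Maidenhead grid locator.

Shift to the Maidenhead origin (180°W, 90°S): lon 37.44, lat 123.32.
Field (20°×10°, letters A–R): lon ⌊37.44/20⌋ = 1 → B; lat ⌊123.32/10⌋ = 12 → M.
Square (2°×1°, digits 0–9): lon ⌊17.44/2⌋ = 8; lat ⌊3.32/1⌋ = 3.

BM83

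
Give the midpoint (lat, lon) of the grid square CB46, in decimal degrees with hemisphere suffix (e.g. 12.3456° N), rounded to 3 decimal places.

Field C=2, B=1: +2·20° lon, +1·10° lat → SW at lon -140°, lat -80°.
Square 4, 6: +4·2° lon, +6·1° lat → SW at lon -132°, lat -74°.
Cell spans 2° lon × 1° lat. Centre is SW corner plus half of each.
latitude 73.500° S, longitude 131.000° W.

73.500° S, 131.000° W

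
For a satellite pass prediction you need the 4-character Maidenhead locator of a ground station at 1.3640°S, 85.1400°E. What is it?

NI28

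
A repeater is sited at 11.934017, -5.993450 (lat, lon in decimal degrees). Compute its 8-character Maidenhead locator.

IK71aw04

Add 180° to longitude and 90° to latitude: 174.00655, 101.93402.
Field: 174.00655/20 → 8 → I, 101.93402/10 → 10 → K; chars IK.
Square: 14.00655/2 → 7, 1.93402/1 → 1; chars 71.
Subsquare: 0.00655/0.0833333 → 0 → a, 0.93402/0.0416667 → 22 → w; chars aw.
Extended square: 0.00655/0.00833333 → 0, 0.01735/0.00416667 → 4; chars 04.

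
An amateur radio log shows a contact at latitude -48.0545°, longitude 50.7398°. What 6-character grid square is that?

LE51iw

Shift to the Maidenhead origin (180°W, 90°S): lon 230.7398, lat 41.9455.
Field: lon ⌊230.7398/20⌋ = 11 → L; lat ⌊41.9455/10⌋ = 4 → E.
Square: lon ⌊10.7398/2⌋ = 5; lat ⌊1.9455/1⌋ = 1.
Subsquare: lon ⌊0.7398/0.0833333⌋ = 8 → i; lat ⌊0.9455/0.0416667⌋ = 22 → w.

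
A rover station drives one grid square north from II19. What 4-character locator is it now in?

IJ10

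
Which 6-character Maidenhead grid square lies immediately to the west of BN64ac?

Longitude subsquare a = 0; −1 → -1, wraps to 23 = x, carry into square.
Longitude square 6; −1 → 5.
The latitude characters are unchanged.

BN54xc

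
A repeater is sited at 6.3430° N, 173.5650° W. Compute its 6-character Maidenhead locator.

AJ36fi

Add 180° to longitude and 90° to latitude: 6.4350, 96.3430.
Field: 6.4350/20 → 0 → A, 96.3430/10 → 9 → J; chars AJ.
Square: 6.4350/2 → 3, 6.3430/1 → 6; chars 36.
Subsquare: 0.4350/0.0833333 → 5 → f, 0.3430/0.0416667 → 8 → i; chars fi.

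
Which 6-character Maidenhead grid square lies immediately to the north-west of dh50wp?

DH50vq

Longitude subsquare w = 22; −1 → 21 = v.
Latitude subsquare p = 15; +1 → 16 = q.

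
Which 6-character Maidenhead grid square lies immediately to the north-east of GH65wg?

GH65xh

Longitude subsquare w = 22; +1 → 23 = x.
Latitude subsquare g = 6; +1 → 7 = h.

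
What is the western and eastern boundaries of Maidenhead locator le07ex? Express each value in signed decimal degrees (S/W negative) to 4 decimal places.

40.3333, 40.4167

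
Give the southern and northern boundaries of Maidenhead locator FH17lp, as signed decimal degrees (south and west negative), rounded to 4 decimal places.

-12.3750, -12.3333

Field F=5, H=7: +5·20° lon, +7·10° lat → SW at lon -80°, lat -20°.
Square 1, 7: +1·2° lon, +7·1° lat → SW at lon -78°, lat -13°.
Subsquare l=11, p=15: +11·0.0833333° lon, +15·0.0416667° lat → SW at lon -77.0833°, lat -12.375°.
Cell spans 0.0833333° lon × 0.0416667° lat.
south -12.3750, north -12.3333.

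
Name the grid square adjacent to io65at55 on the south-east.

Longitude extended square 5; +1 → 6.
Latitude extended square 5; −1 → 4.

IO65at64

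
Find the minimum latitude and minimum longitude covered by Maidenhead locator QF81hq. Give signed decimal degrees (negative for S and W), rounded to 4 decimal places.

-38.3333, 156.5833

Field Q=16, F=5: +16·20° lon, +5·10° lat → SW at lon 140°, lat -40°.
Square 8, 1: +8·2° lon, +1·1° lat → SW at lon 156°, lat -39°.
Subsquare h=7, q=16: +7·0.0833333° lon, +16·0.0416667° lat → SW at lon 156.583°, lat -38.3333°.
latitude -38.3333, longitude 156.5833.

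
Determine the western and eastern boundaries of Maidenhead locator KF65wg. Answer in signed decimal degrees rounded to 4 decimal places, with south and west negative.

33.8333, 33.9167

Field K=10, F=5: +10·20° lon, +5·10° lat → SW at lon 20°, lat -40°.
Square 6, 5: +6·2° lon, +5·1° lat → SW at lon 32°, lat -35°.
Subsquare w=22, g=6: +22·0.0833333° lon, +6·0.0416667° lat → SW at lon 33.8333°, lat -34.75°.
Cell spans 0.0833333° lon × 0.0416667° lat.
west 33.8333, east 33.9167.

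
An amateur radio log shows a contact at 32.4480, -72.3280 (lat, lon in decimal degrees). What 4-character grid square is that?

Add 180° to longitude and 90° to latitude: 107.67, 122.45.
Field: lon ⌊107.67/20⌋ = 5 → F; lat ⌊122.45/10⌋ = 12 → M.
Square: lon ⌊7.67/2⌋ = 3; lat ⌊2.45/1⌋ = 2.

FM32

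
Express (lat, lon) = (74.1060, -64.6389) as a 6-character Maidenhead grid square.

FQ74qc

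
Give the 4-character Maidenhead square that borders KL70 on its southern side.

Latitude square 0; −1 → -1, wraps to 9, carry into field.
Latitude field L = 11; −1 → 10 = K.
The longitude characters are unchanged.

KK79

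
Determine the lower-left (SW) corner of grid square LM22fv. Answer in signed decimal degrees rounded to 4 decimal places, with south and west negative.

32.8750, 44.4167

Field L=11, M=12: +11·20° lon, +12·10° lat → SW at lon 40°, lat 30°.
Square 2, 2: +2·2° lon, +2·1° lat → SW at lon 44°, lat 32°.
Subsquare f=5, v=21: +5·0.0833333° lon, +21·0.0416667° lat → SW at lon 44.4167°, lat 32.875°.
latitude 32.8750, longitude 44.4167.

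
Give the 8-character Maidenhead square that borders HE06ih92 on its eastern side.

HE06jh02

Longitude extended square 9; +1 → 10, wraps to 0, carry into subsquare.
Longitude subsquare i = 8; +1 → 9 = j.
The latitude characters are unchanged.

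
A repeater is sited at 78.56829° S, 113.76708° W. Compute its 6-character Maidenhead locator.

Shift to the Maidenhead origin (180°W, 90°S): lon 66.2329, lat 11.4317.
Field (20°×10°, letters A–R): lon ⌊66.2329/20⌋ = 3 → D; lat ⌊11.4317/10⌋ = 1 → B.
Square (2°×1°, digits 0–9): lon ⌊6.2329/2⌋ = 3; lat ⌊1.4317/1⌋ = 1.
Subsquare (5′×2.5′, letters a–x): lon ⌊0.2329/0.0833333⌋ = 2 → c; lat ⌊0.4317/0.0416667⌋ = 10 → k.

DB31ck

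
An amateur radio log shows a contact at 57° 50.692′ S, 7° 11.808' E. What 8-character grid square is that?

JD32od37

Shift to the Maidenhead origin (180°W, 90°S): lon 187.19680, lat 32.15513.
Field (20°×10°, letters A–R): 187.19680/20 → 9 → J, 32.15513/10 → 3 → D; chars JD.
Square (2°×1°, digits 0–9): 7.19680/2 → 3, 2.15513/1 → 2; chars 32.
Subsquare (5′×2.5′, letters a–x): 1.19680/0.0833333 → 14 → o, 0.15513/0.0416667 → 3 → d; chars od.
Extended square (30″×15″, digits 0–9): 0.03013/0.00833333 → 3, 0.03013/0.00416667 → 7; chars 37.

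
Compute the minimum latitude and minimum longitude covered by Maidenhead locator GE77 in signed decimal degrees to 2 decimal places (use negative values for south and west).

-43.00, -46.00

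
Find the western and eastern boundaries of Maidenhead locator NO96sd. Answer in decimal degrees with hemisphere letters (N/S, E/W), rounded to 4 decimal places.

99.5000° E, 99.5833° E

Field N=13, O=14: +13·20° lon, +14·10° lat → SW at lon 80°, lat 50°.
Square 9, 6: +9·2° lon, +6·1° lat → SW at lon 98°, lat 56°.
Subsquare s=18, d=3: +18·0.0833333° lon, +3·0.0416667° lat → SW at lon 99.5°, lat 56.125°.
Cell spans 0.0833333° lon × 0.0416667° lat.
west 99.5000° E, east 99.5833° E.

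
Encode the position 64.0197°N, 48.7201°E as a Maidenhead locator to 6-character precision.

Add 180° to longitude and 90° to latitude: 228.7201, 154.0197.
Field (20°×10°, letters A–R): lon ⌊228.7201/20⌋ = 11 → L; lat ⌊154.0197/10⌋ = 15 → P.
Square (2°×1°, digits 0–9): lon ⌊8.7201/2⌋ = 4; lat ⌊4.0197/1⌋ = 4.
Subsquare (5′×2.5′, letters a–x): lon ⌊0.7201/0.0833333⌋ = 8 → i; lat ⌊0.0197/0.0416667⌋ = 0 → a.

LP44ia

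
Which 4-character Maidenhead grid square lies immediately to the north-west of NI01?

MI92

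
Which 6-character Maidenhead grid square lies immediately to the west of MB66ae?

Longitude subsquare a = 0; −1 → -1, wraps to 23 = x, carry into square.
Longitude square 6; −1 → 5.
The latitude characters are unchanged.

MB56xe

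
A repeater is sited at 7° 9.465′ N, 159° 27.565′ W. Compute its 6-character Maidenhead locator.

BJ07gd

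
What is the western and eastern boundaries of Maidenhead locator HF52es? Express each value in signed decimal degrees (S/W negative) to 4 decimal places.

Field H=7, F=5: +7·20° lon, +5·10° lat → SW at lon -40°, lat -40°.
Square 5, 2: +5·2° lon, +2·1° lat → SW at lon -30°, lat -38°.
Subsquare e=4, s=18: +4·0.0833333° lon, +18·0.0416667° lat → SW at lon -29.6667°, lat -37.25°.
Cell spans 0.0833333° lon × 0.0416667° lat.
west -29.6667, east -29.5833.

-29.6667, -29.5833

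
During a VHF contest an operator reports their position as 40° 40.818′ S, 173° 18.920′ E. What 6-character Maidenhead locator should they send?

Shift to the Maidenhead origin (180°W, 90°S): lon 353.3153, lat 49.3197.
Field: 353.3153/20 → 17 → R, 49.3197/10 → 4 → E; chars RE.
Square: 13.3153/2 → 6, 9.3197/1 → 9; chars 69.
Subsquare: 1.3153/0.0833333 → 15 → p, 0.3197/0.0416667 → 7 → h; chars ph.

RE69ph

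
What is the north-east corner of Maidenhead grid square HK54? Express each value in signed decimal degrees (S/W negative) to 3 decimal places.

15.000, -28.000

Field H=7, K=10: +7·20° lon, +10·10° lat → SW at lon -40°, lat 10°.
Square 5, 4: +5·2° lon, +4·1° lat → SW at lon -30°, lat 14°.
Cell spans 2° lon × 1° lat. NE corner is SW corner plus one full cell.
latitude 15.000, longitude -28.000.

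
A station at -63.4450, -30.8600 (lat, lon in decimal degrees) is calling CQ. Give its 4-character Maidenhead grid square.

HC46

Offset from 180°W / 90°S: lon 149.14°, lat 26.55°.
Field: lon ⌊149.14/20⌋ = 7 → H; lat ⌊26.55/10⌋ = 2 → C.
Square: lon ⌊9.14/2⌋ = 4; lat ⌊6.55/1⌋ = 6.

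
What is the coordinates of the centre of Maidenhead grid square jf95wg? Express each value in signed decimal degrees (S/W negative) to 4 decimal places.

Field J=9, F=5: +9·20° lon, +5·10° lat → SW at lon 0°, lat -40°.
Square 9, 5: +9·2° lon, +5·1° lat → SW at lon 18°, lat -35°.
Subsquare w=22, g=6: +22·0.0833333° lon, +6·0.0416667° lat → SW at lon 19.8333°, lat -34.75°.
Cell spans 0.0833333° lon × 0.0416667° lat. Centre is SW corner plus half of each.
latitude -34.7292, longitude 19.8750.

-34.7292, 19.8750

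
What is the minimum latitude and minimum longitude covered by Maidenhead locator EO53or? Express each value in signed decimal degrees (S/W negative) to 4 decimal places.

53.7083, -88.8333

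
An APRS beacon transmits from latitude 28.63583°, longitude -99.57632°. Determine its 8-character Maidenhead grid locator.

EL08fp02

Shift to the Maidenhead origin (180°W, 90°S): lon 80.42368, lat 118.63583.
Field: lon ⌊80.42368/20⌋ = 4 → E; lat ⌊118.63583/10⌋ = 11 → L.
Square: lon ⌊0.42368/2⌋ = 0; lat ⌊8.63583/1⌋ = 8.
Subsquare: lon ⌊0.42368/0.0833333⌋ = 5 → f; lat ⌊0.63583/0.0416667⌋ = 15 → p.
Extended square: lon ⌊0.00701/0.00833333⌋ = 0; lat ⌊0.01083/0.00416667⌋ = 2.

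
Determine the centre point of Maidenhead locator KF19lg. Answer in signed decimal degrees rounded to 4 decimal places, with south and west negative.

Field K=10, F=5: +10·20° lon, +5·10° lat → SW at lon 20°, lat -40°.
Square 1, 9: +1·2° lon, +9·1° lat → SW at lon 22°, lat -31°.
Subsquare l=11, g=6: +11·0.0833333° lon, +6·0.0416667° lat → SW at lon 22.9167°, lat -30.75°.
Cell spans 0.0833333° lon × 0.0416667° lat. Centre is SW corner plus half of each.
latitude -30.7292, longitude 22.9583.

-30.7292, 22.9583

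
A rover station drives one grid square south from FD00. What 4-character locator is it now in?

FC09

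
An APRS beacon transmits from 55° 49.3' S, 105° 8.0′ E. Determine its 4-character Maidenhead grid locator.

Shift to the Maidenhead origin (180°W, 90°S): lon 285.13, lat 34.18.
Field (20°×10°, letters A–R): 285.13/20 → 14 → O, 34.18/10 → 3 → D; chars OD.
Square (2°×1°, digits 0–9): 5.13/2 → 2, 4.18/1 → 4; chars 24.

OD24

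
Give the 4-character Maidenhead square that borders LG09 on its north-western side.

KH90

Longitude square 0; −1 → -1, wraps to 9, carry into field.
Longitude field L = 11; −1 → 10 = K.
Latitude square 9; +1 → 10, wraps to 0, carry into field.
Latitude field G = 6; +1 → 7 = H.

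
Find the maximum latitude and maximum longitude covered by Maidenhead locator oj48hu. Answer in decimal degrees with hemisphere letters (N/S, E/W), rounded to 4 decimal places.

8.8750° N, 108.6667° E

Field O=14, J=9: +14·20° lon, +9·10° lat → SW at lon 100°, lat 0°.
Square 4, 8: +4·2° lon, +8·1° lat → SW at lon 108°, lat 8°.
Subsquare h=7, u=20: +7·0.0833333° lon, +20·0.0416667° lat → SW at lon 108.583°, lat 8.83333°.
Cell spans 0.0833333° lon × 0.0416667° lat. NE corner is SW corner plus one full cell.
latitude 8.8750° N, longitude 108.6667° E.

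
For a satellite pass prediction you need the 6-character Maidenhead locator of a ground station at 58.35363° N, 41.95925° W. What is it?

Add 180° to longitude and 90° to latitude: 138.0408, 148.3536.
Field: 138.0408/20 → 6 → G, 148.3536/10 → 14 → O; chars GO.
Square: 18.0408/2 → 9, 8.3536/1 → 8; chars 98.
Subsquare: 0.0408/0.0833333 → 0 → a, 0.3536/0.0416667 → 8 → i; chars ai.

GO98ai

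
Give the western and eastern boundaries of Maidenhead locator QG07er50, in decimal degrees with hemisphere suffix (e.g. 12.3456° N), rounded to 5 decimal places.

140.37500° E, 140.38333° E

Field Q=16, G=6: +16·20° lon, +6·10° lat → SW at lon 140°, lat -30°.
Square 0, 7: +0·2° lon, +7·1° lat → SW at lon 140°, lat -23°.
Subsquare e=4, r=17: +4·0.0833333° lon, +17·0.0416667° lat → SW at lon 140.333°, lat -22.2917°.
Extended square 5, 0: +5·0.00833333° lon, +0·0.00416667° lat → SW at lon 140.375°, lat -22.2917°.
Cell spans 0.00833333° lon × 0.00416667° lat.
west 140.37500° E, east 140.38333° E.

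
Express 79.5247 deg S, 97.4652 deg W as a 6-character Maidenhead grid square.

EB10gl

Add 180° to longitude and 90° to latitude: 82.5348, 10.4753.
Field: 82.5348/20 → 4 → E, 10.4753/10 → 1 → B; chars EB.
Square: 2.5348/2 → 1, 0.4753/1 → 0; chars 10.
Subsquare: 0.5348/0.0833333 → 6 → g, 0.4753/0.0416667 → 11 → l; chars gl.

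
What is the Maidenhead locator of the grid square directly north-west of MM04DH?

Longitude subsquare d = 3; −1 → 2 = c.
Latitude subsquare h = 7; +1 → 8 = i.

MM04ci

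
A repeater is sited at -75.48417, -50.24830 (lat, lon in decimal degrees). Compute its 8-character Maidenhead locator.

GB44vm03

Add 180° to longitude and 90° to latitude: 129.75170, 14.51583.
Field: lon ⌊129.75170/20⌋ = 6 → G; lat ⌊14.51583/10⌋ = 1 → B.
Square: lon ⌊9.75170/2⌋ = 4; lat ⌊4.51583/1⌋ = 4.
Subsquare: lon ⌊1.75170/0.0833333⌋ = 21 → v; lat ⌊0.51583/0.0416667⌋ = 12 → m.
Extended square: lon ⌊0.00170/0.00833333⌋ = 0; lat ⌊0.01583/0.00416667⌋ = 3.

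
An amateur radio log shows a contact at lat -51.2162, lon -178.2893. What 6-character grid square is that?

AD08us

Offset from 180°W / 90°S: lon 1.7107°, lat 38.7838°.
Field: lon ⌊1.7107/20⌋ = 0 → A; lat ⌊38.7838/10⌋ = 3 → D.
Square: lon ⌊1.7107/2⌋ = 0; lat ⌊8.7838/1⌋ = 8.
Subsquare: lon ⌊1.7107/0.0833333⌋ = 20 → u; lat ⌊0.7838/0.0416667⌋ = 18 → s.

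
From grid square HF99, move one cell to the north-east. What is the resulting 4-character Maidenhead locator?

Longitude square 9; +1 → 10, wraps to 0, carry into field.
Longitude field H = 7; +1 → 8 = I.
Latitude square 9; +1 → 10, wraps to 0, carry into field.
Latitude field F = 5; +1 → 6 = G.

IG00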